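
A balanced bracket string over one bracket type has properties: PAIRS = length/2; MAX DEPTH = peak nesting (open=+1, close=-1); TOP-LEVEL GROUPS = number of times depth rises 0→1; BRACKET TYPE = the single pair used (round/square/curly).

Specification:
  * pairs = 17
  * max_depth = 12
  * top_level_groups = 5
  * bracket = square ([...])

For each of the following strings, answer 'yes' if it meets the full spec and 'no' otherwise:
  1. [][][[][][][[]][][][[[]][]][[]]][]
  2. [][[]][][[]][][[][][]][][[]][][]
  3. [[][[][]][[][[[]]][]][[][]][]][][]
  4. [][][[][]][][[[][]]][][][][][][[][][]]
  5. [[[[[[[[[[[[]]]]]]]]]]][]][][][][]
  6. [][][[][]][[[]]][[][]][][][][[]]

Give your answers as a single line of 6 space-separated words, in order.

Answer: no no no no yes no

Derivation:
String 1 '[][][[][][][[]][][][[[]][]][[]]][]': depth seq [1 0 1 0 1 2 1 2 1 2 1 2 3 2 1 2 1 2 1 2 3 4 3 2 3 2 1 2 3 2 1 0 1 0]
  -> pairs=17 depth=4 groups=4 -> no
String 2 '[][[]][][[]][][[][][]][][[]][][]': depth seq [1 0 1 2 1 0 1 0 1 2 1 0 1 0 1 2 1 2 1 2 1 0 1 0 1 2 1 0 1 0 1 0]
  -> pairs=16 depth=2 groups=10 -> no
String 3 '[[][[][]][[][[[]]][]][[][]][]][][]': depth seq [1 2 1 2 3 2 3 2 1 2 3 2 3 4 5 4 3 2 3 2 1 2 3 2 3 2 1 2 1 0 1 0 1 0]
  -> pairs=17 depth=5 groups=3 -> no
String 4 '[][][[][]][][[[][]]][][][][][][[][][]]': depth seq [1 0 1 0 1 2 1 2 1 0 1 0 1 2 3 2 3 2 1 0 1 0 1 0 1 0 1 0 1 0 1 2 1 2 1 2 1 0]
  -> pairs=19 depth=3 groups=11 -> no
String 5 '[[[[[[[[[[[[]]]]]]]]]]][]][][][][]': depth seq [1 2 3 4 5 6 7 8 9 10 11 12 11 10 9 8 7 6 5 4 3 2 1 2 1 0 1 0 1 0 1 0 1 0]
  -> pairs=17 depth=12 groups=5 -> yes
String 6 '[][][[][]][[[]]][[][]][][][][[]]': depth seq [1 0 1 0 1 2 1 2 1 0 1 2 3 2 1 0 1 2 1 2 1 0 1 0 1 0 1 0 1 2 1 0]
  -> pairs=16 depth=3 groups=9 -> no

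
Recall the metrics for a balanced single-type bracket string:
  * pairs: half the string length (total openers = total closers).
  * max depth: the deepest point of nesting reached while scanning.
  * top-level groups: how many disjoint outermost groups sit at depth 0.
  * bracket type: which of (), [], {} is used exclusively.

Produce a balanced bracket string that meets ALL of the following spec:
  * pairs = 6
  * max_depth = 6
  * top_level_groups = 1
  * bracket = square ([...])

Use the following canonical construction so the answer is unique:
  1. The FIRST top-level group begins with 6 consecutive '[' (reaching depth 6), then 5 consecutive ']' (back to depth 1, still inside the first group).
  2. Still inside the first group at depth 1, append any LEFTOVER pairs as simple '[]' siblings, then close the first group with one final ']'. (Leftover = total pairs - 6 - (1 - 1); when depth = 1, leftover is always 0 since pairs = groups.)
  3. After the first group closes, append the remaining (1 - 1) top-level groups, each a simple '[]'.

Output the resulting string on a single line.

Spec: pairs=6 depth=6 groups=1
Leftover pairs = 6 - 6 - (1-1) = 0
First group: deep chain of depth 6 + 0 sibling pairs
Remaining 0 groups: simple '[]' each

Answer: [[[[[[]]]]]]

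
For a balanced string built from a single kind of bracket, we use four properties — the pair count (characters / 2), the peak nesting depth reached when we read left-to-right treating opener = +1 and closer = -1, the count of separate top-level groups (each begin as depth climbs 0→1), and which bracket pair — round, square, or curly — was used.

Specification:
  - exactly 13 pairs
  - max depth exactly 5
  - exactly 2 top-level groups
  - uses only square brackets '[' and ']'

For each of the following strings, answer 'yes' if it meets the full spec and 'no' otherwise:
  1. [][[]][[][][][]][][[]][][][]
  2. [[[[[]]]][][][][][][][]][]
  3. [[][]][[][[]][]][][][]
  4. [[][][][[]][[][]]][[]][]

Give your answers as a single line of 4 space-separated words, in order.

Answer: no yes no no

Derivation:
String 1 '[][[]][[][][][]][][[]][][][]': depth seq [1 0 1 2 1 0 1 2 1 2 1 2 1 2 1 0 1 0 1 2 1 0 1 0 1 0 1 0]
  -> pairs=14 depth=2 groups=8 -> no
String 2 '[[[[[]]]][][][][][][][]][]': depth seq [1 2 3 4 5 4 3 2 1 2 1 2 1 2 1 2 1 2 1 2 1 2 1 0 1 0]
  -> pairs=13 depth=5 groups=2 -> yes
String 3 '[[][]][[][[]][]][][][]': depth seq [1 2 1 2 1 0 1 2 1 2 3 2 1 2 1 0 1 0 1 0 1 0]
  -> pairs=11 depth=3 groups=5 -> no
String 4 '[[][][][[]][[][]]][[]][]': depth seq [1 2 1 2 1 2 1 2 3 2 1 2 3 2 3 2 1 0 1 2 1 0 1 0]
  -> pairs=12 depth=3 groups=3 -> no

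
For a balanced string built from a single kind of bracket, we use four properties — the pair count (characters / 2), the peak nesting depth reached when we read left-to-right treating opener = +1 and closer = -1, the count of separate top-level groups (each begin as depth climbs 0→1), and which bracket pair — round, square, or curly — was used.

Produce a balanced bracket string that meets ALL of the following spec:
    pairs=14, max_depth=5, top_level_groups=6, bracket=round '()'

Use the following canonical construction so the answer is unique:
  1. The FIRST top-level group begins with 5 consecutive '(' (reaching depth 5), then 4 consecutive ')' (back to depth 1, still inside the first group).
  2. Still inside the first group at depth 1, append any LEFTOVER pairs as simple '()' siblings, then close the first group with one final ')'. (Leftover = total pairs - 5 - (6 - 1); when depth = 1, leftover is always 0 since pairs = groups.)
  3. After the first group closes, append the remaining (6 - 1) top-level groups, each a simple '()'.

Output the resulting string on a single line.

Answer: ((((())))()()()())()()()()()

Derivation:
Spec: pairs=14 depth=5 groups=6
Leftover pairs = 14 - 5 - (6-1) = 4
First group: deep chain of depth 5 + 4 sibling pairs
Remaining 5 groups: simple '()' each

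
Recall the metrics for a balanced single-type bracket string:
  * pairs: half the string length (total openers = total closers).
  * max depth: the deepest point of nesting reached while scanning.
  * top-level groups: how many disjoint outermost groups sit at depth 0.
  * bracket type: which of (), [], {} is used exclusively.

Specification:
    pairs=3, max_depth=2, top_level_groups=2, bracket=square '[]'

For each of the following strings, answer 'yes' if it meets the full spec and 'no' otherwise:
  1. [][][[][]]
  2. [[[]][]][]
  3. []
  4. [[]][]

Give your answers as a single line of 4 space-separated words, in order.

String 1 '[][][[][]]': depth seq [1 0 1 0 1 2 1 2 1 0]
  -> pairs=5 depth=2 groups=3 -> no
String 2 '[[[]][]][]': depth seq [1 2 3 2 1 2 1 0 1 0]
  -> pairs=5 depth=3 groups=2 -> no
String 3 '[]': depth seq [1 0]
  -> pairs=1 depth=1 groups=1 -> no
String 4 '[[]][]': depth seq [1 2 1 0 1 0]
  -> pairs=3 depth=2 groups=2 -> yes

Answer: no no no yes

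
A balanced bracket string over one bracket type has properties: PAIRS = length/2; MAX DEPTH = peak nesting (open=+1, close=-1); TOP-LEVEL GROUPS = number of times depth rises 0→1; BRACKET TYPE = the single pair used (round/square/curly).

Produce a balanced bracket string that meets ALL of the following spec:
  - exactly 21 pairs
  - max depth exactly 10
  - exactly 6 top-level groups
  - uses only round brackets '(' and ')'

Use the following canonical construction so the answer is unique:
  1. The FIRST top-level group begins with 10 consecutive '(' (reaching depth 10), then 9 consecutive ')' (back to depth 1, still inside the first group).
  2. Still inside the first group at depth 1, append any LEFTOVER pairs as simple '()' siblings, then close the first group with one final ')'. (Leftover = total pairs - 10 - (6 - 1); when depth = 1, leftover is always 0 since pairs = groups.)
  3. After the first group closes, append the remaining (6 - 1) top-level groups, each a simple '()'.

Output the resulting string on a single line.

Answer: (((((((((()))))))))()()()()()())()()()()()

Derivation:
Spec: pairs=21 depth=10 groups=6
Leftover pairs = 21 - 10 - (6-1) = 6
First group: deep chain of depth 10 + 6 sibling pairs
Remaining 5 groups: simple '()' each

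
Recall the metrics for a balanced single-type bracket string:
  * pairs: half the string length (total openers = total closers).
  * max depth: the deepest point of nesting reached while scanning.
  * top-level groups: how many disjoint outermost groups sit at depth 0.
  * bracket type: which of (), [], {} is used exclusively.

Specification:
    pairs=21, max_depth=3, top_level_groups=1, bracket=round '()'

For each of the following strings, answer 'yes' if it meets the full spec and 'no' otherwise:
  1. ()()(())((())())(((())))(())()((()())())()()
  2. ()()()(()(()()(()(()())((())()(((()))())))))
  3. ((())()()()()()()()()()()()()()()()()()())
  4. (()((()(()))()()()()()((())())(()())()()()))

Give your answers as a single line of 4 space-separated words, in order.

Answer: no no yes no

Derivation:
String 1 '()()(())((())())(((())))(())()((()())())()()': depth seq [1 0 1 0 1 2 1 0 1 2 3 2 1 2 1 0 1 2 3 4 3 2 1 0 1 2 1 0 1 0 1 2 3 2 3 2 1 2 1 0 1 0 1 0]
  -> pairs=22 depth=4 groups=10 -> no
String 2 '()()()(()(()()(()(()())((())()(((()))())))))': depth seq [1 0 1 0 1 0 1 2 1 2 3 2 3 2 3 4 3 4 5 4 5 4 3 4 5 6 5 4 5 4 5 6 7 8 7 6 5 6 5 4 3 2 1 0]
  -> pairs=22 depth=8 groups=4 -> no
String 3 '((())()()()()()()()()()()()()()()()()()())': depth seq [1 2 3 2 1 2 1 2 1 2 1 2 1 2 1 2 1 2 1 2 1 2 1 2 1 2 1 2 1 2 1 2 1 2 1 2 1 2 1 2 1 0]
  -> pairs=21 depth=3 groups=1 -> yes
String 4 '(()((()(()))()()()()()((())())(()())()()()))': depth seq [1 2 1 2 3 4 3 4 5 4 3 2 3 2 3 2 3 2 3 2 3 2 3 4 5 4 3 4 3 2 3 4 3 4 3 2 3 2 3 2 3 2 1 0]
  -> pairs=22 depth=5 groups=1 -> no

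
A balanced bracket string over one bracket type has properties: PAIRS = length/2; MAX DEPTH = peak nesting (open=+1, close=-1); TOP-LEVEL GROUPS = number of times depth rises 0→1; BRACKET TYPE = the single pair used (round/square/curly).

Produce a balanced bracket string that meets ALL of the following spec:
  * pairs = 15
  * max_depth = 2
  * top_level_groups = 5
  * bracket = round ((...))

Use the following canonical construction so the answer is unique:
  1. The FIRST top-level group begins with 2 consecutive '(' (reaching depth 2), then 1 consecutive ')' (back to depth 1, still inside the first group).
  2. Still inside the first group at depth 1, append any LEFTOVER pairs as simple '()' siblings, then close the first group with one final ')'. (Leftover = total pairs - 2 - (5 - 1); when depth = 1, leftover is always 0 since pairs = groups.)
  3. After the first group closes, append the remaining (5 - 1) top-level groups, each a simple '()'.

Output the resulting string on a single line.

Spec: pairs=15 depth=2 groups=5
Leftover pairs = 15 - 2 - (5-1) = 9
First group: deep chain of depth 2 + 9 sibling pairs
Remaining 4 groups: simple '()' each

Answer: (()()()()()()()()()())()()()()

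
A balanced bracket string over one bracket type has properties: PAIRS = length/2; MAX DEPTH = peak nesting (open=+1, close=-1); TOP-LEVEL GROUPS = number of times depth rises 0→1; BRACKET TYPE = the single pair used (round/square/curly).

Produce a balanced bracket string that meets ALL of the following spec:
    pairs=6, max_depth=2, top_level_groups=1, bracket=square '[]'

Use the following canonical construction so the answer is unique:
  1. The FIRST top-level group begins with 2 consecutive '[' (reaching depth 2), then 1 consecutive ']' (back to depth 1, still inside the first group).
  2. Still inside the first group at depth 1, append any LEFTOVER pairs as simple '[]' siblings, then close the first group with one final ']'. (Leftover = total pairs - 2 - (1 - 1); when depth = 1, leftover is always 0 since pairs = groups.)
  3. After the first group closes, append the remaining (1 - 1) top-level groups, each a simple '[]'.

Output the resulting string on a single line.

Spec: pairs=6 depth=2 groups=1
Leftover pairs = 6 - 2 - (1-1) = 4
First group: deep chain of depth 2 + 4 sibling pairs
Remaining 0 groups: simple '[]' each

Answer: [[][][][][]]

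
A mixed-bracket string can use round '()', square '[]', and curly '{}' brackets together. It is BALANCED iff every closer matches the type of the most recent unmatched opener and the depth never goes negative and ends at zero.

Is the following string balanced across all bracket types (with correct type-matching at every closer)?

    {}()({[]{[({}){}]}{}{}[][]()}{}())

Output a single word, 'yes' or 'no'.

Answer: yes

Derivation:
pos 0: push '{'; stack = {
pos 1: '}' matches '{'; pop; stack = (empty)
pos 2: push '('; stack = (
pos 3: ')' matches '('; pop; stack = (empty)
pos 4: push '('; stack = (
pos 5: push '{'; stack = ({
pos 6: push '['; stack = ({[
pos 7: ']' matches '['; pop; stack = ({
pos 8: push '{'; stack = ({{
pos 9: push '['; stack = ({{[
pos 10: push '('; stack = ({{[(
pos 11: push '{'; stack = ({{[({
pos 12: '}' matches '{'; pop; stack = ({{[(
pos 13: ')' matches '('; pop; stack = ({{[
pos 14: push '{'; stack = ({{[{
pos 15: '}' matches '{'; pop; stack = ({{[
pos 16: ']' matches '['; pop; stack = ({{
pos 17: '}' matches '{'; pop; stack = ({
pos 18: push '{'; stack = ({{
pos 19: '}' matches '{'; pop; stack = ({
pos 20: push '{'; stack = ({{
pos 21: '}' matches '{'; pop; stack = ({
pos 22: push '['; stack = ({[
pos 23: ']' matches '['; pop; stack = ({
pos 24: push '['; stack = ({[
pos 25: ']' matches '['; pop; stack = ({
pos 26: push '('; stack = ({(
pos 27: ')' matches '('; pop; stack = ({
pos 28: '}' matches '{'; pop; stack = (
pos 29: push '{'; stack = ({
pos 30: '}' matches '{'; pop; stack = (
pos 31: push '('; stack = ((
pos 32: ')' matches '('; pop; stack = (
pos 33: ')' matches '('; pop; stack = (empty)
end: stack empty → VALID
Verdict: properly nested → yes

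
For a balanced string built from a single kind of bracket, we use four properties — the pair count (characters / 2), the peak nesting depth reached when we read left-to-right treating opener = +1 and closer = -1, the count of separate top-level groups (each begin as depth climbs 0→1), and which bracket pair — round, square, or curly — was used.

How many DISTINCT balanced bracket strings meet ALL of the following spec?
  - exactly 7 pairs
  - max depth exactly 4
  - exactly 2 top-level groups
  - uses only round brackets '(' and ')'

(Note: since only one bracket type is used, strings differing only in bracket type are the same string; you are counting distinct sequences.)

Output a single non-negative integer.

Spec: pairs=7 depth=4 groups=2
Count(depth <= 4) = 114
Count(depth <= 3) = 64
Count(depth == 4) = 114 - 64 = 50

Answer: 50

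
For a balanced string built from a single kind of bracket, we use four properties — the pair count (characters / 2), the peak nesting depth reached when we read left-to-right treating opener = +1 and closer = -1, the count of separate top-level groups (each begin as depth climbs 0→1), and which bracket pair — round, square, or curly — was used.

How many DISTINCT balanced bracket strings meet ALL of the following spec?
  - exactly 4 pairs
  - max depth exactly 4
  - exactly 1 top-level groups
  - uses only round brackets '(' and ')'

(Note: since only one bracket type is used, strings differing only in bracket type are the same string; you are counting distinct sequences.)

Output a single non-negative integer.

Spec: pairs=4 depth=4 groups=1
Count(depth <= 4) = 5
Count(depth <= 3) = 4
Count(depth == 4) = 5 - 4 = 1

Answer: 1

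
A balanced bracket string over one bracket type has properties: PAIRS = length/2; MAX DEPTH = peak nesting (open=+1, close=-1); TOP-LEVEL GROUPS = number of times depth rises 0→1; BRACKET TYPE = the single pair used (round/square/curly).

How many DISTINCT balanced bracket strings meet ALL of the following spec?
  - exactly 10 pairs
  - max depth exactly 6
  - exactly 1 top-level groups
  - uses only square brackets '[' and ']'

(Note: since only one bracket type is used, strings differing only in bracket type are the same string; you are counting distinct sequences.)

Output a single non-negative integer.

Spec: pairs=10 depth=6 groups=1
Count(depth <= 6) = 4334
Count(depth <= 5) = 3281
Count(depth == 6) = 4334 - 3281 = 1053

Answer: 1053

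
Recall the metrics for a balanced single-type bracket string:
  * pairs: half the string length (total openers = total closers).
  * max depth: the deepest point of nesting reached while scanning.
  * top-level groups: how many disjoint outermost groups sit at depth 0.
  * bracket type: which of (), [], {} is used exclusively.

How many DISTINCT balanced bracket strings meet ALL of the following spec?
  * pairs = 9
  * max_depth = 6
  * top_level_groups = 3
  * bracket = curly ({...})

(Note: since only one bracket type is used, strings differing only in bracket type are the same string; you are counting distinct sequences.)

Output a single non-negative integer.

Spec: pairs=9 depth=6 groups=3
Count(depth <= 6) = 998
Count(depth <= 5) = 965
Count(depth == 6) = 998 - 965 = 33

Answer: 33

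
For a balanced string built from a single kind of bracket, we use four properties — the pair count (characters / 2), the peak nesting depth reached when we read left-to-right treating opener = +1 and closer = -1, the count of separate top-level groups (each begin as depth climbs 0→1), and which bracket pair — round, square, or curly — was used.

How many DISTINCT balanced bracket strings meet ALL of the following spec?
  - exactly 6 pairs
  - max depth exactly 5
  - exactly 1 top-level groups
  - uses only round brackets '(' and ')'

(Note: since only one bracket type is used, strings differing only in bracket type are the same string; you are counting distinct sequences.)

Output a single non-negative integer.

Spec: pairs=6 depth=5 groups=1
Count(depth <= 5) = 41
Count(depth <= 4) = 34
Count(depth == 5) = 41 - 34 = 7

Answer: 7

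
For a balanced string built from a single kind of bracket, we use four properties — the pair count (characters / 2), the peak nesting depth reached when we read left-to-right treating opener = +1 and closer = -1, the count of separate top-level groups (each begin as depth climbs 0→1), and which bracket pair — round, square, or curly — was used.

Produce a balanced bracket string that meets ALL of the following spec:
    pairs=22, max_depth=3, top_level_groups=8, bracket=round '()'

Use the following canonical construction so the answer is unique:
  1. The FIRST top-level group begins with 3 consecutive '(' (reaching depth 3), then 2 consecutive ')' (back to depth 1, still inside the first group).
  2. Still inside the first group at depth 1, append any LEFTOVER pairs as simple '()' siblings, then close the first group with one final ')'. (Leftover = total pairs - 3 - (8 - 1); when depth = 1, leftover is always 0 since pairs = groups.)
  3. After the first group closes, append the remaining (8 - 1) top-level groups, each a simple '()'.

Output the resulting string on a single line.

Answer: ((())()()()()()()()()()()()())()()()()()()()

Derivation:
Spec: pairs=22 depth=3 groups=8
Leftover pairs = 22 - 3 - (8-1) = 12
First group: deep chain of depth 3 + 12 sibling pairs
Remaining 7 groups: simple '()' each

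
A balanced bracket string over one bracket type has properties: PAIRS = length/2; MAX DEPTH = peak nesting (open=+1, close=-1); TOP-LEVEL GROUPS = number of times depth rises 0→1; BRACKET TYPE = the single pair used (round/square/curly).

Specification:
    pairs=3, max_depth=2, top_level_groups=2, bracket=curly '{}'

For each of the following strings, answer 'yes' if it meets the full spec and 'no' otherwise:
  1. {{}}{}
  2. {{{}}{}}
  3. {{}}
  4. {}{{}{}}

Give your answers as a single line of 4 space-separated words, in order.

String 1 '{{}}{}': depth seq [1 2 1 0 1 0]
  -> pairs=3 depth=2 groups=2 -> yes
String 2 '{{{}}{}}': depth seq [1 2 3 2 1 2 1 0]
  -> pairs=4 depth=3 groups=1 -> no
String 3 '{{}}': depth seq [1 2 1 0]
  -> pairs=2 depth=2 groups=1 -> no
String 4 '{}{{}{}}': depth seq [1 0 1 2 1 2 1 0]
  -> pairs=4 depth=2 groups=2 -> no

Answer: yes no no no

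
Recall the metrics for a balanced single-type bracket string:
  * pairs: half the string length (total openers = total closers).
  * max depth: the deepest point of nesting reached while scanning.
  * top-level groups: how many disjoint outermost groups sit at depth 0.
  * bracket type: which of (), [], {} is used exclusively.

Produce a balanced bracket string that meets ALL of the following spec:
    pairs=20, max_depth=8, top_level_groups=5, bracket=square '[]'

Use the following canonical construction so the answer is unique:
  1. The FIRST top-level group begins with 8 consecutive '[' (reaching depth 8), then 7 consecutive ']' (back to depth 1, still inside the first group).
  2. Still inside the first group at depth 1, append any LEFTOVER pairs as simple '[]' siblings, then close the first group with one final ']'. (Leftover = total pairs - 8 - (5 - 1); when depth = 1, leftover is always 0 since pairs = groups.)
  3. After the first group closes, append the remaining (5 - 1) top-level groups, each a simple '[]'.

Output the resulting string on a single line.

Spec: pairs=20 depth=8 groups=5
Leftover pairs = 20 - 8 - (5-1) = 8
First group: deep chain of depth 8 + 8 sibling pairs
Remaining 4 groups: simple '[]' each

Answer: [[[[[[[[]]]]]]][][][][][][][][]][][][][]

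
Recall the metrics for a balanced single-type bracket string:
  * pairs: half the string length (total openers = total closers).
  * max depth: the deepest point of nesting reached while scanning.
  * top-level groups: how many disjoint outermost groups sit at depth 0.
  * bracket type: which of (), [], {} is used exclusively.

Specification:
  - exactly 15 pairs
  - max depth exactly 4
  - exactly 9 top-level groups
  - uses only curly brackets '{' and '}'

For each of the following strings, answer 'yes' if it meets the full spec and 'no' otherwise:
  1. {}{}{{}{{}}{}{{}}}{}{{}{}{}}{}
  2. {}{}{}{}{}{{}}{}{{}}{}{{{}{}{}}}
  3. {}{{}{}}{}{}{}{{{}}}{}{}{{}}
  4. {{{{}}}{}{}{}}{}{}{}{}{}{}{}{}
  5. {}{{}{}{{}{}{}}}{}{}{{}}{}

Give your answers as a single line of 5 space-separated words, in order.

String 1 '{}{}{{}{{}}{}{{}}}{}{{}{}{}}{}': depth seq [1 0 1 0 1 2 1 2 3 2 1 2 1 2 3 2 1 0 1 0 1 2 1 2 1 2 1 0 1 0]
  -> pairs=15 depth=3 groups=6 -> no
String 2 '{}{}{}{}{}{{}}{}{{}}{}{{{}{}{}}}': depth seq [1 0 1 0 1 0 1 0 1 0 1 2 1 0 1 0 1 2 1 0 1 0 1 2 3 2 3 2 3 2 1 0]
  -> pairs=16 depth=3 groups=10 -> no
String 3 '{}{{}{}}{}{}{}{{{}}}{}{}{{}}': depth seq [1 0 1 2 1 2 1 0 1 0 1 0 1 0 1 2 3 2 1 0 1 0 1 0 1 2 1 0]
  -> pairs=14 depth=3 groups=9 -> no
String 4 '{{{{}}}{}{}{}}{}{}{}{}{}{}{}{}': depth seq [1 2 3 4 3 2 1 2 1 2 1 2 1 0 1 0 1 0 1 0 1 0 1 0 1 0 1 0 1 0]
  -> pairs=15 depth=4 groups=9 -> yes
String 5 '{}{{}{}{{}{}{}}}{}{}{{}}{}': depth seq [1 0 1 2 1 2 1 2 3 2 3 2 3 2 1 0 1 0 1 0 1 2 1 0 1 0]
  -> pairs=13 depth=3 groups=6 -> no

Answer: no no no yes no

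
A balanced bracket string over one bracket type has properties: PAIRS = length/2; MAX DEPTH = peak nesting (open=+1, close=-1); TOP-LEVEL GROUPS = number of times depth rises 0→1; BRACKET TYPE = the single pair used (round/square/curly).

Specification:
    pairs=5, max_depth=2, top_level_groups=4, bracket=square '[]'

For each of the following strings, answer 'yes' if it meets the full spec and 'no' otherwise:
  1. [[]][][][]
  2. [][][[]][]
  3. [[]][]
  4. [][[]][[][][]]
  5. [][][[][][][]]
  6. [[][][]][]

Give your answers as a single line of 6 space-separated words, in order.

Answer: yes yes no no no no

Derivation:
String 1 '[[]][][][]': depth seq [1 2 1 0 1 0 1 0 1 0]
  -> pairs=5 depth=2 groups=4 -> yes
String 2 '[][][[]][]': depth seq [1 0 1 0 1 2 1 0 1 0]
  -> pairs=5 depth=2 groups=4 -> yes
String 3 '[[]][]': depth seq [1 2 1 0 1 0]
  -> pairs=3 depth=2 groups=2 -> no
String 4 '[][[]][[][][]]': depth seq [1 0 1 2 1 0 1 2 1 2 1 2 1 0]
  -> pairs=7 depth=2 groups=3 -> no
String 5 '[][][[][][][]]': depth seq [1 0 1 0 1 2 1 2 1 2 1 2 1 0]
  -> pairs=7 depth=2 groups=3 -> no
String 6 '[[][][]][]': depth seq [1 2 1 2 1 2 1 0 1 0]
  -> pairs=5 depth=2 groups=2 -> no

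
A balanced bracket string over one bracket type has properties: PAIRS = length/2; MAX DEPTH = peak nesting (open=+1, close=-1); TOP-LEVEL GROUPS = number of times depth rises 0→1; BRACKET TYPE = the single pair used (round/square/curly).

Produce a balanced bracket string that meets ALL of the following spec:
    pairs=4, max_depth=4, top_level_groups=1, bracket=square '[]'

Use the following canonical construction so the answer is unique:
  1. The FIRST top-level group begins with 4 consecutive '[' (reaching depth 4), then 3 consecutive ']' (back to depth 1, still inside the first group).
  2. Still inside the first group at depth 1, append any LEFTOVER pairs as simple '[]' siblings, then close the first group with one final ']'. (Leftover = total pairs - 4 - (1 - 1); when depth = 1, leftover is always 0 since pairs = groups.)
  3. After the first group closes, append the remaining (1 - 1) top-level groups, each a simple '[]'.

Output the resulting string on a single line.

Answer: [[[[]]]]

Derivation:
Spec: pairs=4 depth=4 groups=1
Leftover pairs = 4 - 4 - (1-1) = 0
First group: deep chain of depth 4 + 0 sibling pairs
Remaining 0 groups: simple '[]' each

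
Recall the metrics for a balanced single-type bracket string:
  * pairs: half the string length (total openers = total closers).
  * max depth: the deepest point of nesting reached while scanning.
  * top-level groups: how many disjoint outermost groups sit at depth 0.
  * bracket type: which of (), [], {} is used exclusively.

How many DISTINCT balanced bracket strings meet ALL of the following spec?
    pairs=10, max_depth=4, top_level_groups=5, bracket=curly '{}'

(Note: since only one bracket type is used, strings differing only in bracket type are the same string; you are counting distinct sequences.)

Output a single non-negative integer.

Spec: pairs=10 depth=4 groups=5
Count(depth <= 4) = 941
Count(depth <= 3) = 681
Count(depth == 4) = 941 - 681 = 260

Answer: 260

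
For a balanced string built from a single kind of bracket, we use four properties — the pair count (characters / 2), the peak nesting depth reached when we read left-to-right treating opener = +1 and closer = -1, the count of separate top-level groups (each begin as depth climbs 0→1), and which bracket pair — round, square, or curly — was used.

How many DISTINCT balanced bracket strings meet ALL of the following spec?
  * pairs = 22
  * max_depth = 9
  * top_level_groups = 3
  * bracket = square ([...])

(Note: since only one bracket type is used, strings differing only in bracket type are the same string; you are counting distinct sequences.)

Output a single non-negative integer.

Answer: 1536674667

Derivation:
Spec: pairs=22 depth=9 groups=3
Count(depth <= 9) = 16769084349
Count(depth <= 8) = 15232409682
Count(depth == 9) = 16769084349 - 15232409682 = 1536674667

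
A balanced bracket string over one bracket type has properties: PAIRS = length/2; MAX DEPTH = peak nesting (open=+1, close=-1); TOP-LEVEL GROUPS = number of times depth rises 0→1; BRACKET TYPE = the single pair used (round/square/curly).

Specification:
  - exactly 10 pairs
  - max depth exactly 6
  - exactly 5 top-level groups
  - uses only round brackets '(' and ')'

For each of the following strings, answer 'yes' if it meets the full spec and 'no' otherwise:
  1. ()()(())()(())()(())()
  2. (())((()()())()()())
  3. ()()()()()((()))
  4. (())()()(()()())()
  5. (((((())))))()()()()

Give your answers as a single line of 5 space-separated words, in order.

Answer: no no no no yes

Derivation:
String 1 '()()(())()(())()(())()': depth seq [1 0 1 0 1 2 1 0 1 0 1 2 1 0 1 0 1 2 1 0 1 0]
  -> pairs=11 depth=2 groups=8 -> no
String 2 '(())((()()())()()())': depth seq [1 2 1 0 1 2 3 2 3 2 3 2 1 2 1 2 1 2 1 0]
  -> pairs=10 depth=3 groups=2 -> no
String 3 '()()()()()((()))': depth seq [1 0 1 0 1 0 1 0 1 0 1 2 3 2 1 0]
  -> pairs=8 depth=3 groups=6 -> no
String 4 '(())()()(()()())()': depth seq [1 2 1 0 1 0 1 0 1 2 1 2 1 2 1 0 1 0]
  -> pairs=9 depth=2 groups=5 -> no
String 5 '(((((())))))()()()()': depth seq [1 2 3 4 5 6 5 4 3 2 1 0 1 0 1 0 1 0 1 0]
  -> pairs=10 depth=6 groups=5 -> yes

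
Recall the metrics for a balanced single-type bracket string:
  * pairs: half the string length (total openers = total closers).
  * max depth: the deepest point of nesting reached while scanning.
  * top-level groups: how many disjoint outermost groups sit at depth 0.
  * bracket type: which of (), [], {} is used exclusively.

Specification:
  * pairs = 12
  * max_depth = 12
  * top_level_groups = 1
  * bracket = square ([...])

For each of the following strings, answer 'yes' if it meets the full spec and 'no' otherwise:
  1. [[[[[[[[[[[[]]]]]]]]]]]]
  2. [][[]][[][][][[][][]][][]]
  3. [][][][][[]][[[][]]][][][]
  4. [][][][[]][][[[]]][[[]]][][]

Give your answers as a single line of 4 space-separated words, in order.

String 1 '[[[[[[[[[[[[]]]]]]]]]]]]': depth seq [1 2 3 4 5 6 7 8 9 10 11 12 11 10 9 8 7 6 5 4 3 2 1 0]
  -> pairs=12 depth=12 groups=1 -> yes
String 2 '[][[]][[][][][[][][]][][]]': depth seq [1 0 1 2 1 0 1 2 1 2 1 2 1 2 3 2 3 2 3 2 1 2 1 2 1 0]
  -> pairs=13 depth=3 groups=3 -> no
String 3 '[][][][][[]][[[][]]][][][]': depth seq [1 0 1 0 1 0 1 0 1 2 1 0 1 2 3 2 3 2 1 0 1 0 1 0 1 0]
  -> pairs=13 depth=3 groups=9 -> no
String 4 '[][][][[]][][[[]]][[[]]][][]': depth seq [1 0 1 0 1 0 1 2 1 0 1 0 1 2 3 2 1 0 1 2 3 2 1 0 1 0 1 0]
  -> pairs=14 depth=3 groups=9 -> no

Answer: yes no no no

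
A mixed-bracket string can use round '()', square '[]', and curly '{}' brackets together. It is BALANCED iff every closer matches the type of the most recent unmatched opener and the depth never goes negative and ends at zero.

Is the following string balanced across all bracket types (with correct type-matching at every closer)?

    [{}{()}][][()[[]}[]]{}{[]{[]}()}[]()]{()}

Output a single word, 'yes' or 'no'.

Answer: no

Derivation:
pos 0: push '['; stack = [
pos 1: push '{'; stack = [{
pos 2: '}' matches '{'; pop; stack = [
pos 3: push '{'; stack = [{
pos 4: push '('; stack = [{(
pos 5: ')' matches '('; pop; stack = [{
pos 6: '}' matches '{'; pop; stack = [
pos 7: ']' matches '['; pop; stack = (empty)
pos 8: push '['; stack = [
pos 9: ']' matches '['; pop; stack = (empty)
pos 10: push '['; stack = [
pos 11: push '('; stack = [(
pos 12: ')' matches '('; pop; stack = [
pos 13: push '['; stack = [[
pos 14: push '['; stack = [[[
pos 15: ']' matches '['; pop; stack = [[
pos 16: saw closer '}' but top of stack is '[' (expected ']') → INVALID
Verdict: type mismatch at position 16: '}' closes '[' → no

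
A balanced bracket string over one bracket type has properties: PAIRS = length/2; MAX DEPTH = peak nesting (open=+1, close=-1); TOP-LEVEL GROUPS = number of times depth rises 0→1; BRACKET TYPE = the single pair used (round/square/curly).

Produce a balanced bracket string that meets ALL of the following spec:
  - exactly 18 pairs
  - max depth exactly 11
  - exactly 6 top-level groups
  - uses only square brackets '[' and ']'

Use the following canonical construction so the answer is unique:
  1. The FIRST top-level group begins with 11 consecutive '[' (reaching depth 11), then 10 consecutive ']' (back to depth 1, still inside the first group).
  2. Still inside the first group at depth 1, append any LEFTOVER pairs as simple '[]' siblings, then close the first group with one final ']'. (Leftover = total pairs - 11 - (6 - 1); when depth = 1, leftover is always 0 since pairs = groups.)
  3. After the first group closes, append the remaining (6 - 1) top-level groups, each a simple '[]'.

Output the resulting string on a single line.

Spec: pairs=18 depth=11 groups=6
Leftover pairs = 18 - 11 - (6-1) = 2
First group: deep chain of depth 11 + 2 sibling pairs
Remaining 5 groups: simple '[]' each

Answer: [[[[[[[[[[[]]]]]]]]]][][]][][][][][]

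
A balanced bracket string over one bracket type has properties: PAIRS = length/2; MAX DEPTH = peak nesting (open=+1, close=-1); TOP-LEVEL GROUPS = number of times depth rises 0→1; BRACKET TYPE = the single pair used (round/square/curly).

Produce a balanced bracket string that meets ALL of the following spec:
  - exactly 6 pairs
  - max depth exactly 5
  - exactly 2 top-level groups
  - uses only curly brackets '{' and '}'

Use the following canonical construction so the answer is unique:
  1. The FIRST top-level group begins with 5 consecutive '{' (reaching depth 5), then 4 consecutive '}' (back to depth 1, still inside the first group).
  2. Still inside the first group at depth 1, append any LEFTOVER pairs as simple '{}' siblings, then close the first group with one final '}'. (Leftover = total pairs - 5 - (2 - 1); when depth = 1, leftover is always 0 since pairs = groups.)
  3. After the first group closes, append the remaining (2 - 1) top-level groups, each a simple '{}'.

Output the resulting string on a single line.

Answer: {{{{{}}}}}{}

Derivation:
Spec: pairs=6 depth=5 groups=2
Leftover pairs = 6 - 5 - (2-1) = 0
First group: deep chain of depth 5 + 0 sibling pairs
Remaining 1 groups: simple '{}' each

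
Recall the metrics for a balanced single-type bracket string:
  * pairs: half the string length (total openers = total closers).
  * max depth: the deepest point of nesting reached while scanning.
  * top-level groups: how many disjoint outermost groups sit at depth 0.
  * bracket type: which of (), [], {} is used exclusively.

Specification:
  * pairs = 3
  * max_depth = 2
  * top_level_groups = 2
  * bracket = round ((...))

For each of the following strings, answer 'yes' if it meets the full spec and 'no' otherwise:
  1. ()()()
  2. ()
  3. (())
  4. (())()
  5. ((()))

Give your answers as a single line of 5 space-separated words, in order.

String 1 '()()()': depth seq [1 0 1 0 1 0]
  -> pairs=3 depth=1 groups=3 -> no
String 2 '()': depth seq [1 0]
  -> pairs=1 depth=1 groups=1 -> no
String 3 '(())': depth seq [1 2 1 0]
  -> pairs=2 depth=2 groups=1 -> no
String 4 '(())()': depth seq [1 2 1 0 1 0]
  -> pairs=3 depth=2 groups=2 -> yes
String 5 '((()))': depth seq [1 2 3 2 1 0]
  -> pairs=3 depth=3 groups=1 -> no

Answer: no no no yes no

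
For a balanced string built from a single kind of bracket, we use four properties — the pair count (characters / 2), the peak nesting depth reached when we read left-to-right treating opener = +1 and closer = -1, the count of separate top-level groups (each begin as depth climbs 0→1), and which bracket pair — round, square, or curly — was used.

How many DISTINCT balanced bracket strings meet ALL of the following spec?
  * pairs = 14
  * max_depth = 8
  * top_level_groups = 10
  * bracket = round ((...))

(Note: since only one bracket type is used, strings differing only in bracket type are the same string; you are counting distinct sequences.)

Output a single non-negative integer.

Spec: pairs=14 depth=8 groups=10
Count(depth <= 8) = 1700
Count(depth <= 7) = 1700
Count(depth == 8) = 1700 - 1700 = 0

Answer: 0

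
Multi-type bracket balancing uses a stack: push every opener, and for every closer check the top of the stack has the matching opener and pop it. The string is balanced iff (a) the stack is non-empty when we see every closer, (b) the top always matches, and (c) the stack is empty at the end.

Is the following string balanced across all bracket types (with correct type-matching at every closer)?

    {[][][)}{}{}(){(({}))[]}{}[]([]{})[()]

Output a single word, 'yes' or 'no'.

Answer: no

Derivation:
pos 0: push '{'; stack = {
pos 1: push '['; stack = {[
pos 2: ']' matches '['; pop; stack = {
pos 3: push '['; stack = {[
pos 4: ']' matches '['; pop; stack = {
pos 5: push '['; stack = {[
pos 6: saw closer ')' but top of stack is '[' (expected ']') → INVALID
Verdict: type mismatch at position 6: ')' closes '[' → no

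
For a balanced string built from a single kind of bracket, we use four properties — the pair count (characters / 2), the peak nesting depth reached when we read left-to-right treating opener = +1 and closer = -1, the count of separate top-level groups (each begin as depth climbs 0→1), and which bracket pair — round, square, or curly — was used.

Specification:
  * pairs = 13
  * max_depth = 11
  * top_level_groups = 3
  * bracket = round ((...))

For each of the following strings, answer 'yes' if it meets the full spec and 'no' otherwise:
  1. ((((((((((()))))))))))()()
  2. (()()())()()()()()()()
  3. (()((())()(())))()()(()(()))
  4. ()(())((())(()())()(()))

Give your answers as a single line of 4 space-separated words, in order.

String 1 '((((((((((()))))))))))()()': depth seq [1 2 3 4 5 6 7 8 9 10 11 10 9 8 7 6 5 4 3 2 1 0 1 0 1 0]
  -> pairs=13 depth=11 groups=3 -> yes
String 2 '(()()())()()()()()()()': depth seq [1 2 1 2 1 2 1 0 1 0 1 0 1 0 1 0 1 0 1 0 1 0]
  -> pairs=11 depth=2 groups=8 -> no
String 3 '(()((())()(())))()()(()(()))': depth seq [1 2 1 2 3 4 3 2 3 2 3 4 3 2 1 0 1 0 1 0 1 2 1 2 3 2 1 0]
  -> pairs=14 depth=4 groups=4 -> no
String 4 '()(())((())(()())()(()))': depth seq [1 0 1 2 1 0 1 2 3 2 1 2 3 2 3 2 1 2 1 2 3 2 1 0]
  -> pairs=12 depth=3 groups=3 -> no

Answer: yes no no no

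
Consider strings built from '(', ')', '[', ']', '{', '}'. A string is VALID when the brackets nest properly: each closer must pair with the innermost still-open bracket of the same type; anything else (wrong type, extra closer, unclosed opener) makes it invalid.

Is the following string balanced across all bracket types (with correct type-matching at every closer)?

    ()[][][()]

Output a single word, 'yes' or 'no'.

Answer: yes

Derivation:
pos 0: push '('; stack = (
pos 1: ')' matches '('; pop; stack = (empty)
pos 2: push '['; stack = [
pos 3: ']' matches '['; pop; stack = (empty)
pos 4: push '['; stack = [
pos 5: ']' matches '['; pop; stack = (empty)
pos 6: push '['; stack = [
pos 7: push '('; stack = [(
pos 8: ')' matches '('; pop; stack = [
pos 9: ']' matches '['; pop; stack = (empty)
end: stack empty → VALID
Verdict: properly nested → yes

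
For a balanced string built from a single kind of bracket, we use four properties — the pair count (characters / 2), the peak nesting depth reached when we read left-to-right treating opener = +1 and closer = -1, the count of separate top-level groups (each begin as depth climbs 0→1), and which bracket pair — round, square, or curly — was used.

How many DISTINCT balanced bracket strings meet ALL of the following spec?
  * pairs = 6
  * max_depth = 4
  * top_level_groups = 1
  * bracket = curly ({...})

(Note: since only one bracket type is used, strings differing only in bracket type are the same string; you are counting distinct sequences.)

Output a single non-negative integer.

Spec: pairs=6 depth=4 groups=1
Count(depth <= 4) = 34
Count(depth <= 3) = 16
Count(depth == 4) = 34 - 16 = 18

Answer: 18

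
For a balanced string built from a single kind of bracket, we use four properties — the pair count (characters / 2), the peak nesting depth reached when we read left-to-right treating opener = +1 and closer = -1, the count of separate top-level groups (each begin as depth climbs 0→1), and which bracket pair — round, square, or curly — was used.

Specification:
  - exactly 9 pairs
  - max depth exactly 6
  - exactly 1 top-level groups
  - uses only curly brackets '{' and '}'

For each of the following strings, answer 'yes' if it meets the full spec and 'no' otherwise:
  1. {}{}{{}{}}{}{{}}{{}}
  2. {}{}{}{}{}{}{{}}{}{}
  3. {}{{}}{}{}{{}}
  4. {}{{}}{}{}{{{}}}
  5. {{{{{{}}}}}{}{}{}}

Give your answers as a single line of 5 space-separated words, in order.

Answer: no no no no yes

Derivation:
String 1 '{}{}{{}{}}{}{{}}{{}}': depth seq [1 0 1 0 1 2 1 2 1 0 1 0 1 2 1 0 1 2 1 0]
  -> pairs=10 depth=2 groups=6 -> no
String 2 '{}{}{}{}{}{}{{}}{}{}': depth seq [1 0 1 0 1 0 1 0 1 0 1 0 1 2 1 0 1 0 1 0]
  -> pairs=10 depth=2 groups=9 -> no
String 3 '{}{{}}{}{}{{}}': depth seq [1 0 1 2 1 0 1 0 1 0 1 2 1 0]
  -> pairs=7 depth=2 groups=5 -> no
String 4 '{}{{}}{}{}{{{}}}': depth seq [1 0 1 2 1 0 1 0 1 0 1 2 3 2 1 0]
  -> pairs=8 depth=3 groups=5 -> no
String 5 '{{{{{{}}}}}{}{}{}}': depth seq [1 2 3 4 5 6 5 4 3 2 1 2 1 2 1 2 1 0]
  -> pairs=9 depth=6 groups=1 -> yes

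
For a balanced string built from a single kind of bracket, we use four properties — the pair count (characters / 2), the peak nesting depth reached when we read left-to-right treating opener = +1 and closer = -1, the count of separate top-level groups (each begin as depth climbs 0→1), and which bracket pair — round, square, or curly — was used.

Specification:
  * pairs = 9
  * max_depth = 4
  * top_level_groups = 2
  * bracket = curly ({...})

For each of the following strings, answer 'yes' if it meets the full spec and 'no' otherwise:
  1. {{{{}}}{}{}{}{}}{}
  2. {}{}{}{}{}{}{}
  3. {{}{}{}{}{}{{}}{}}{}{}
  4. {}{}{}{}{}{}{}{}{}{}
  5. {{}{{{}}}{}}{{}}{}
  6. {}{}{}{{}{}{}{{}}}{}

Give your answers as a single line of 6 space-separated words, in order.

Answer: yes no no no no no

Derivation:
String 1 '{{{{}}}{}{}{}{}}{}': depth seq [1 2 3 4 3 2 1 2 1 2 1 2 1 2 1 0 1 0]
  -> pairs=9 depth=4 groups=2 -> yes
String 2 '{}{}{}{}{}{}{}': depth seq [1 0 1 0 1 0 1 0 1 0 1 0 1 0]
  -> pairs=7 depth=1 groups=7 -> no
String 3 '{{}{}{}{}{}{{}}{}}{}{}': depth seq [1 2 1 2 1 2 1 2 1 2 1 2 3 2 1 2 1 0 1 0 1 0]
  -> pairs=11 depth=3 groups=3 -> no
String 4 '{}{}{}{}{}{}{}{}{}{}': depth seq [1 0 1 0 1 0 1 0 1 0 1 0 1 0 1 0 1 0 1 0]
  -> pairs=10 depth=1 groups=10 -> no
String 5 '{{}{{{}}}{}}{{}}{}': depth seq [1 2 1 2 3 4 3 2 1 2 1 0 1 2 1 0 1 0]
  -> pairs=9 depth=4 groups=3 -> no
String 6 '{}{}{}{{}{}{}{{}}}{}': depth seq [1 0 1 0 1 0 1 2 1 2 1 2 1 2 3 2 1 0 1 0]
  -> pairs=10 depth=3 groups=5 -> no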